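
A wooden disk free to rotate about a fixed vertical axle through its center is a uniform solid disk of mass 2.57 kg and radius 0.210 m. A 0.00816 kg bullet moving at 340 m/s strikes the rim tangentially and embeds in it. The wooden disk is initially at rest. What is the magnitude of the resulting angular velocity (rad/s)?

|ω_f| ≈ 10.2 rad/s

The axle reaction passes through the axle and exerts no torque about it; angular momentum about the axle is conserved through the impact.
I_p = ½(2.57)(0.210)² = 0.05667 kg·m². Taking the sense of the bullet's angular momentum as positive, L_{bullet} = m v R = (0.00816)(340)(0.210) = 0.5826 kg·m²/s.
L_i = 0 + 0.5826 = 0.5826 kg·m²/s.
After sticking, I_f = I_p + m R² = 0.05667 + (0.00816)(0.210)² = 0.05703 kg·m².
ω_f = L_i / I_f = 0.5826 / 0.05703 = 10.22 rad/s.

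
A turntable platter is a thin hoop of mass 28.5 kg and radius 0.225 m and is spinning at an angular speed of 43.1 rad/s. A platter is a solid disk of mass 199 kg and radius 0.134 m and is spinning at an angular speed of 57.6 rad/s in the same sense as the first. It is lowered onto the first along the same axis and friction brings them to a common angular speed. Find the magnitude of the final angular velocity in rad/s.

|ω_f| ≈ 51.1 rad/s

The coupling torques are internal; angular momentum about the shared axis is conserved.
Moments of inertia: I_A = (28.5)(0.225)² = 1.443 kg·m²; I_B = ½(199)(0.134)² = 1.787 kg·m².
Taking A's sense as positive: L = (1.443)(43.1) + (1.787)(57.6) = 165.1 kg·m²·rad/s.
Combined I = 1.443 + 1.787 = 3.229 kg·m².
ω_f = L / I = 165.1 / 3.229 = 51.12 rad/s.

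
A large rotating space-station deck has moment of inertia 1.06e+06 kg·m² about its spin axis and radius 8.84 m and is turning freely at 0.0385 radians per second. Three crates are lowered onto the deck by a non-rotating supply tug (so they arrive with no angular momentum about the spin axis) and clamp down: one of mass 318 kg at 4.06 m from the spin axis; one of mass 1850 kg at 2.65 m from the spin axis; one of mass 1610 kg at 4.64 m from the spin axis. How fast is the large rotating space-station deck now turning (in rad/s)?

The added mass arrives with no angular momentum about the spin axis, and any external torque about the spin axis is negligible, so the system's angular momentum is conserved.
Added inertia Σmr² = (318)(4.06)² + (1850)(2.65)² + (1610)(4.64)² = 52900 kg·m²; I_f = 1.060e+06 + 52900 = 1.113e+06 kg·m².
ω_f = I_p ω_i / I_f = (1.060e+06)(0.0385) / 1.113e+06 = 0.03667 rad/s.

ω_f ≈ 0.0367 rad/s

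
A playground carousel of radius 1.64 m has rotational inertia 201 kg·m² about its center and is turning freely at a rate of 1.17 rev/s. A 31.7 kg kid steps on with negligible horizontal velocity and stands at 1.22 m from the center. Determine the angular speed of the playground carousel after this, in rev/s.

The added mass arrives with no angular momentum about the center, and any external torque about the center is negligible, so the system's angular momentum is conserved.
Added inertia Σmr² = (31.7)(1.22)² = 47.18 kg·m²; I_f = 201.0 + 47.18 = 248.2 kg·m².
ω_f = I_p ω_i / I_f = (201.0)(1.17) / 248.2 = 0.9476 rev/s.

ω_f ≈ 0.948 rev/s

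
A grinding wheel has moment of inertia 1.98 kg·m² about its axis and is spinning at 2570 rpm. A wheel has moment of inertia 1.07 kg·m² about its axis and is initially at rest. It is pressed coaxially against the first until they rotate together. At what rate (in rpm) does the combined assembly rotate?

|ω_f| ≈ 1670 rpm

The coupling torques are internal; angular momentum about the shared axis is conserved.
Taking A's sense as positive: L = (1.980)(2570) = 5089 kg·m²·rpm.
Combined I = 1.980 + 1.070 = 3.050 kg·m².
ω_f = L / I = 5089 / 3.050 = 1668 rpm.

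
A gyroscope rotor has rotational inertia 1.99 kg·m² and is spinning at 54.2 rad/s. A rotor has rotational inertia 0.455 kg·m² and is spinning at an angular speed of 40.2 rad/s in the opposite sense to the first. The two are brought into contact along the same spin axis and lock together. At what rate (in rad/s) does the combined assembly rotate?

|ω_f| ≈ 36.6 rad/s

The coupling torques are internal; angular momentum about the shared axis is conserved.
Taking A's sense as positive: L = (1.990)(54.2) − (0.4550)(40.2) = 89.57 kg·m²·rad/s.
Combined I = 1.990 + 0.4550 = 2.445 kg·m².
ω_f = L / I = 89.57 / 2.445 = 36.63 rad/s.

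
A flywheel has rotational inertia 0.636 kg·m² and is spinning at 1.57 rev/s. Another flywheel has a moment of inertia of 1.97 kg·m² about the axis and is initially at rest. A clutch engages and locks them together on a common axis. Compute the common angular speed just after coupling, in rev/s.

No external torque acts about the common axis, so total angular momentum is conserved.
Taking A's sense as positive: L = (0.6360)(1.57) = 0.9985 kg·m²·rev/s.
Combined I = 0.6360 + 1.970 = 2.606 kg·m².
ω_f = L / I = 0.9985 / 2.606 = 0.3832 rev/s.

|ω_f| ≈ 0.383 rev/s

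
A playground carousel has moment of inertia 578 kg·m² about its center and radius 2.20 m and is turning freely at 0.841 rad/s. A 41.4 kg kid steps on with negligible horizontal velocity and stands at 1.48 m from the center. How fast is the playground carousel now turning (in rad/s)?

ω_f ≈ 0.727 rad/s

No external torque acts about the center; L_before = L_after.
Added inertia Σmr² = (41.4)(1.48)² = 90.68 kg·m²; I_f = 578.0 + 90.68 = 668.7 kg·m².
ω_f = I_p ω_i / I_f = (578.0)(0.841) / 668.7 = 0.7269 rad/s.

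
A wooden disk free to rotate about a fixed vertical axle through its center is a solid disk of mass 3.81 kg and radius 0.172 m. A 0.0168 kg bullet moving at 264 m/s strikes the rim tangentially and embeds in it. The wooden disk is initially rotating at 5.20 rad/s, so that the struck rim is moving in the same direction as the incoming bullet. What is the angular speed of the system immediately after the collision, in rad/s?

About the axle the impulsive forces during the collision are internal, so angular momentum about that axis is conserved.
I_p = ½(3.81)(0.172)² = 0.05636 kg·m². Taking the sense of the bullet's angular momentum as positive, L_{bullet} = m v R = (0.0168)(264)(0.172) = 0.7629 kg·m²/s.
L_i = +I_p ω_p + m v R = +(0.05636)(5.20) + 0.7629 = 1.056 kg·m²/s.
After sticking, I_f = I_p + m R² = 0.05636 + (0.0168)(0.172)² = 0.05685 kg·m².
ω_f = L_i / I_f = 1.056 / 0.05685 = 18.57 rad/s.

|ω_f| ≈ 18.6 rad/s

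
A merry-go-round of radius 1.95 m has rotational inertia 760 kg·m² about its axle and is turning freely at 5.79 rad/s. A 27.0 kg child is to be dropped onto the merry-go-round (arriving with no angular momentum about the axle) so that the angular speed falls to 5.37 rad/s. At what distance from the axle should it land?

The added mass arrives with no angular momentum about the axle, and any external torque about the axle is negligible, so the system's angular momentum is conserved.
I_p ω_i = (I_p + m r²) ω_f ⇒ m r² = I_p(ω_i/ω_f − 1) = 760.0(5.79/5.37 − 1) = 59.44 kg·m².
r = √(59.44/27.0) = 1.484 m.

r ≈ 1.48 m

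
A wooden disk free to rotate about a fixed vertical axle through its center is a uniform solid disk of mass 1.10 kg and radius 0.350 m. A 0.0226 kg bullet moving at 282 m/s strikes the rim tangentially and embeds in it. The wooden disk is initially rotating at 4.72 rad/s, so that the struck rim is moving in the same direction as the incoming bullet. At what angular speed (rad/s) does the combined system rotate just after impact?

|ω_f| ≈ 36.3 rad/s

About the axle the impulsive forces during the collision are internal, so angular momentum about that axis is conserved.
I_p = ½(1.10)(0.350)² = 0.06737 kg·m². Taking the sense of the bullet's angular momentum as positive, L_{bullet} = m v R = (0.0226)(282)(0.350) = 2.231 kg·m²/s.
L_i = +I_p ω_p + m v R = +(0.06737)(4.72) + 2.231 = 2.549 kg·m²/s.
After sticking, I_f = I_p + m R² = 0.06737 + (0.0226)(0.350)² = 0.07014 kg·m².
ω_f = L_i / I_f = 2.549 / 0.07014 = 36.33 rad/s.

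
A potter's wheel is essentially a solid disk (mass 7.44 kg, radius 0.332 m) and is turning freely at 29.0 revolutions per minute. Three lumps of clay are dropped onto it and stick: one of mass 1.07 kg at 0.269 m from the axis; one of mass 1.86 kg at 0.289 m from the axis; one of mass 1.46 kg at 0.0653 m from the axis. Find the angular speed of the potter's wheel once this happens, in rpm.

The added mass arrives with no angular momentum about the axis, and any external torque about the axis is negligible, so the system's angular momentum is conserved.
I_p = ½(7.44)(0.332)² = 0.4100 kg·m².
Added inertia Σmr² = (1.07)(0.269)² + (1.86)(0.289)² + (1.46)(0.0653)² = 0.2390 kg·m²; I_f = 0.4100 + 0.2390 = 0.6490 kg·m².
ω_f = I_p ω_i / I_f = (0.4100)(29.0) / 0.6490 = 18.32 rpm.

ω_f ≈ 18.3 rpm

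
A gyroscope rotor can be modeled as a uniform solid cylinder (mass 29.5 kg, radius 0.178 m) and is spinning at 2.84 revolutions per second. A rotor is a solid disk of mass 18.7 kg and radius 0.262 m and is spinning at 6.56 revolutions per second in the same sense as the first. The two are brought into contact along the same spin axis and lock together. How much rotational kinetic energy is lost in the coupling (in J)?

ΔKE lost ≈ 73.9 J

The coupling torques are internal; angular momentum about the shared axis is conserved.
Moments of inertia: I_A = ½(29.5)(0.178)² = 0.4673 kg·m²; I_B = ½(18.7)(0.262)² = 0.6418 kg·m².
Taking A's sense as positive: L = (0.4673)(2.84) + (0.6418)(6.56) = 5.538 kg·m²·rev/s.
Combined I = 0.4673 + 0.6418 = 1.109 kg·m².
ω_f = L / I = 5.538 / 1.109 = 4.993 rev/s.
KE_i = ½ΣIω² = 619.6 J; KE_f = ½(1.109)(31.37)² = 545.7 J.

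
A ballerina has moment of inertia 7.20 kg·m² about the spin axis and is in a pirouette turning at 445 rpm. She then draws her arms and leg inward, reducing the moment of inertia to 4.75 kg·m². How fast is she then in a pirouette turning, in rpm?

With no external torque about the axis, L is conserved: I₁ω₁ = I₂ω₂.
ω₂ = I₁ω₁ / I₂ = (7.200)(445 rpm) / (4.750) = 674.5 rpm.

ω₂ ≈ 675 rpm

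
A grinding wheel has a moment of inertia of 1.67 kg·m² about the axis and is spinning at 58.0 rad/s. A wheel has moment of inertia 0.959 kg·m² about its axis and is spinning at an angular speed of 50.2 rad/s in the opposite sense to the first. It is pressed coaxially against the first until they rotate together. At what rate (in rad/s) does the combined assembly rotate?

|ω_f| ≈ 18.5 rad/s

No external torque acts about the common axis, so total angular momentum is conserved.
Taking A's sense as positive: L = (1.670)(58.0) − (0.9590)(50.2) = 48.72 kg·m²·rad/s.
Combined I = 1.670 + 0.9590 = 2.629 kg·m².
ω_f = L / I = 48.72 / 2.629 = 18.53 rad/s.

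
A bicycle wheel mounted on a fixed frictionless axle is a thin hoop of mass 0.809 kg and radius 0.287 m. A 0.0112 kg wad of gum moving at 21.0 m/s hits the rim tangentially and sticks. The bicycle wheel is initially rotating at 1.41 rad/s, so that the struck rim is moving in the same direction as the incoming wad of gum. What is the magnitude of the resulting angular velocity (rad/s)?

|ω_f| ≈ 2.39 rad/s

About the axle the impulsive forces during the collision are internal, so angular momentum about that axis is conserved.
I_p = (0.809)(0.287)² = 0.06664 kg·m². Taking the sense of the wad of gum's angular momentum as positive, L_{wad} = m v R = (0.0112)(21.0)(0.287) = 0.06750 kg·m²/s.
L_i = +I_p ω_p + m v R = +(0.06664)(1.41) + 0.06750 = 0.1615 kg·m²/s.
After sticking, I_f = I_p + m R² = 0.06664 + (0.0112)(0.287)² = 0.06756 kg·m².
ω_f = L_i / I_f = 0.1615 / 0.06756 = 2.390 rad/s.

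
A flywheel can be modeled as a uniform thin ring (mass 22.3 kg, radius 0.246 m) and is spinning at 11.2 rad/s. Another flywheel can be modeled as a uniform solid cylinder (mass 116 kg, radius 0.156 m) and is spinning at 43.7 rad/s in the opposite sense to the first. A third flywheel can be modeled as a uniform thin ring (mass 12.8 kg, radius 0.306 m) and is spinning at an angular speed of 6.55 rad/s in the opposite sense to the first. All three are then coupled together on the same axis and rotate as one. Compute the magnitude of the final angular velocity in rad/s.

|ω_f| ≈ 13.7 rad/s

The coupling torques are internal; angular momentum about the shared axis is conserved.
Moments of inertia: I_A = (22.3)(0.246)² = 1.350 kg·m²; I_B = ½(116)(0.156)² = 1.411 kg·m²; I_C = (12.8)(0.306)² = 1.199 kg·m².
Taking A's sense as positive: L = (1.350)(11.2) − (1.411)(43.7) − (1.199)(6.55) = -54.42 kg·m²·rad/s.
Combined I = 1.350 + 1.411 + 1.199 = 3.960 kg·m².
ω_f = L / I = -54.42 / 3.960 = -13.74 rad/s.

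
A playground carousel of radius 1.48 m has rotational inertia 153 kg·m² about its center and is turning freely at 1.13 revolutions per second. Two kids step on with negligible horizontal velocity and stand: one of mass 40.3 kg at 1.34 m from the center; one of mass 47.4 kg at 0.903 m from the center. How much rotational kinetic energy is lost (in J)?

energy lost ≈ 1620 J

No external torque acts about the center; L_before = L_after.
Added inertia Σmr² = (40.3)(1.34)² + (47.4)(0.903)² = 111.0 kg·m²; I_f = 153.0 + 111.0 = 264.0 kg·m².
ω_f = I_p ω_i / I_f = (153.0)(1.13) / 264.0 = 0.6549 rev/s.
KE_i = ½(153.0)(7.100 rad/s)² = 3856 J; KE_f = ½(264.0)(4.115)² = 2235 J.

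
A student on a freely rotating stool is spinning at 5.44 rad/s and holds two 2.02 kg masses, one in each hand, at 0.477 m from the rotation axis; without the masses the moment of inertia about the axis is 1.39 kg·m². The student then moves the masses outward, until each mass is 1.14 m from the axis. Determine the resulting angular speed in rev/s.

ω₂ ≈ 0.301 rev/s

Angular momentum about the spin axis is conserved since the torque about it is zero.
I₁ = 1.39 + 2(2.02)(0.477)² = 2.309 kg·m²; I₂ = 1.39 + 2(2.02)(1.14)² = 6.640 kg·m².
ω₂ = I₁ω₁ / I₂ = (2.309)(5.44 rad/s) / (6.640) = 1.892 rad/s = 0.3011 rev/s.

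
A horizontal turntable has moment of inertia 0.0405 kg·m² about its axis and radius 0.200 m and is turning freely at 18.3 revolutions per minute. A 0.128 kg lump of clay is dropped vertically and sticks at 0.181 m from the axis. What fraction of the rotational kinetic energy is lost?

No external torque acts about the axis; L_before = L_after.
Added inertia Σmr² = (0.128)(0.181)² = 0.004193 kg·m²; I_f = 0.04050 + 0.004193 = 0.04469 kg·m².
ω_f = I_p ω_i / I_f = (0.04050)(18.3) / 0.04469 = 16.58 rpm.
KE_i = ½(0.04050)(1.916 rad/s)² = 0.07437 J; KE_f = ½(0.04469)(1.737)² = 0.06739 J.
Fraction lost = 0.09383.

fraction ≈ 0.0938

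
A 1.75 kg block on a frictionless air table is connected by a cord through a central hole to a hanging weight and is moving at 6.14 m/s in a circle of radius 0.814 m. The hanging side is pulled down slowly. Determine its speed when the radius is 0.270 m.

Central (radial) force ⇒ zero torque about the center ⇒ m v r is constant.
v₂ = v₁ r₁ / r₂ = (6.14)(0.814) / (0.270) = 18.51 m/s.

v₂ ≈ 18.5 m/s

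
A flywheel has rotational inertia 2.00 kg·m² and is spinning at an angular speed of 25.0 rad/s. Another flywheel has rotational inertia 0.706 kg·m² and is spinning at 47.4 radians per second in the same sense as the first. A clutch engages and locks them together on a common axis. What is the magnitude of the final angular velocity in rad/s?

No external torque acts about the common axis, so total angular momentum is conserved.
Taking A's sense as positive: L = (2.000)(25.0) + (0.7060)(47.4) = 83.46 kg·m²·rad/s.
Combined I = 2.000 + 0.7060 = 2.706 kg·m².
ω_f = L / I = 83.46 / 2.706 = 30.84 rad/s.

|ω_f| ≈ 30.8 rad/s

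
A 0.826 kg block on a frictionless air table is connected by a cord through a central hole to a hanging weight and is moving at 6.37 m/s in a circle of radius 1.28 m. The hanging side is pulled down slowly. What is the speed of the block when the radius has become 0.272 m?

v₂ ≈ 30.0 m/s

The only horizontal force on the mass is along the cord (radial), so it exerts no torque about the hole and angular momentum m v r is conserved.
v₂ = v₁ r₁ / r₂ = (6.37)(1.28) / (0.272) = 29.98 m/s.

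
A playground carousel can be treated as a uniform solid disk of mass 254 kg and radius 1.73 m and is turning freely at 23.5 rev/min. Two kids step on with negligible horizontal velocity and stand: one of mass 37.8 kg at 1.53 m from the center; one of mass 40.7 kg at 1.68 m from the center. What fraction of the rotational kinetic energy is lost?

The added mass arrives with no angular momentum about the center, and any external torque about the center is negligible, so the system's angular momentum is conserved.
I_p = ½(254)(1.73)² = 380.1 kg·m².
Added inertia Σmr² = (37.8)(1.53)² + (40.7)(1.68)² = 203.4 kg·m²; I_f = 380.1 + 203.4 = 583.5 kg·m².
ω_f = I_p ω_i / I_f = (380.1)(23.5) / 583.5 = 15.31 rpm.
KE_i = ½(380.1)(2.461 rad/s)² = 1151 J; KE_f = ½(583.5)(1.603)² = 749.8 J.
Fraction lost = 0.3485.

fraction ≈ 0.349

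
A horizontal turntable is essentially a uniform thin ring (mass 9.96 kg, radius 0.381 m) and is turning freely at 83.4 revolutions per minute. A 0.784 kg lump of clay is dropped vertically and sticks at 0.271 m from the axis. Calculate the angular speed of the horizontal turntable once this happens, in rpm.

The added mass arrives with no angular momentum about the axis, and any external torque about the axis is negligible, so the system's angular momentum is conserved.
I_p = (9.96)(0.381)² = 1.446 kg·m².
Added inertia Σmr² = (0.784)(0.271)² = 0.05758 kg·m²; I_f = 1.446 + 0.05758 = 1.503 kg·m².
ω_f = I_p ω_i / I_f = (1.446)(83.4) / 1.503 = 80.21 rpm.

ω_f ≈ 80.2 rpm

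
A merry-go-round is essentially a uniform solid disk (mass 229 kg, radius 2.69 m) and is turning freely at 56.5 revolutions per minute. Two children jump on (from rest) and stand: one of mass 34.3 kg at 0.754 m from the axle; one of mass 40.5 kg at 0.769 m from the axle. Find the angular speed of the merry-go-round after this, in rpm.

ω_f ≈ 53.7 rpm

The added mass arrives with no angular momentum about the axle, and any external torque about the axle is negligible, so the system's angular momentum is conserved.
I_p = ½(229)(2.69)² = 828.5 kg·m².
Added inertia Σmr² = (34.3)(0.754)² + (40.5)(0.769)² = 43.45 kg·m²; I_f = 828.5 + 43.45 = 872.0 kg·m².
ω_f = I_p ω_i / I_f = (828.5)(56.5) / 872.0 = 53.68 rpm.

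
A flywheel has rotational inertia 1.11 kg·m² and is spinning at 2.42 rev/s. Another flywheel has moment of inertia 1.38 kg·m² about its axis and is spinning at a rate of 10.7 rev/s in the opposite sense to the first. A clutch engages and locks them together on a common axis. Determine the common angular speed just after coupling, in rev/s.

The coupling torques are internal; angular momentum about the shared axis is conserved.
Taking A's sense as positive: L = (1.110)(2.42) − (1.380)(10.7) = -12.08 kg·m²·rev/s.
Combined I = 1.110 + 1.380 = 2.490 kg·m².
ω_f = L / I = -12.08 / 2.490 = -4.851 rev/s.

|ω_f| ≈ 4.85 rev/s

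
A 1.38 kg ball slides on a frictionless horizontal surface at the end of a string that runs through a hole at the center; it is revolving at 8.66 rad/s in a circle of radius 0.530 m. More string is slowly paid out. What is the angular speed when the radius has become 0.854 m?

The constraining force is radial, so m r² ω about the center is conserved.
ω₂ = ω₁ (r₁/r₂)² = (8.66)(0.530/0.854)² = 3.335 rad/s.

ω₂ ≈ 3.34 rad/s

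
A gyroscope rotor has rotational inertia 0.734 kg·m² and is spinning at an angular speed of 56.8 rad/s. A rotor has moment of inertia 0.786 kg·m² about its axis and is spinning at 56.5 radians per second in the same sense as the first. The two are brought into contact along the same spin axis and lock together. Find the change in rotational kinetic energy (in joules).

ΔKE ≈ -0.0171 J

The coupling torques are internal; angular momentum about the shared axis is conserved.
Taking A's sense as positive: L = (0.7340)(56.8) + (0.7860)(56.5) = 86.10 kg·m²·rad/s.
Combined I = 0.7340 + 0.7860 = 1.520 kg·m².
ω_f = L / I = 86.10 / 1.520 = 56.64 rad/s.
KE_i = ½ΣIω² = 2439 J; KE_f = ½(1.520)(56.64)² = 2439 J.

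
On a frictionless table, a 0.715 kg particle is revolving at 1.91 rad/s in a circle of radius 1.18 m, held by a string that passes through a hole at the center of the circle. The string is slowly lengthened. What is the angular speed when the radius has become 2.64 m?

ω₂ ≈ 0.382 rad/s

The constraining force is radial, so m r² ω about the center is conserved.
ω₂ = ω₁ (r₁/r₂)² = (1.91)(1.18/2.64)² = 0.3816 rad/s.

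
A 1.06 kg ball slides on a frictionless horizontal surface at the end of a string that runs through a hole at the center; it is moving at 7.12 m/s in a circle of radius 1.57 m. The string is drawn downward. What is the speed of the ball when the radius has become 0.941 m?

The only horizontal force on the mass is along the cord (radial), so it exerts no torque about the hole and angular momentum m v r is conserved.
v₂ = v₁ r₁ / r₂ = (7.12)(1.57) / (0.941) = 11.88 m/s.

v₂ ≈ 11.9 m/s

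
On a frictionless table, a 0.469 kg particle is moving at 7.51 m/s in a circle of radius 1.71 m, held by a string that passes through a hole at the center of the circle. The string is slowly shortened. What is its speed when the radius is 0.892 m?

v₂ ≈ 14.4 m/s

Central (radial) force ⇒ zero torque about the center ⇒ m v r is constant.
v₂ = v₁ r₁ / r₂ = (7.51)(1.71) / (0.892) = 14.40 m/s.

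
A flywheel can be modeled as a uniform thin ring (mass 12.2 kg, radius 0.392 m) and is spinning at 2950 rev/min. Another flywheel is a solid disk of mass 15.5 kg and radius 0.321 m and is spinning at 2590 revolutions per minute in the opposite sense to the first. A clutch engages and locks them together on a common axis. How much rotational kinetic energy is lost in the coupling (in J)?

ΔKE lost ≈ 94200 J

The coupling torques are internal; angular momentum about the shared axis is conserved.
Moments of inertia: I_A = (12.2)(0.392)² = 1.875 kg·m²; I_B = ½(15.5)(0.321)² = 0.7986 kg·m².
Taking A's sense as positive: L = (1.875)(2950) − (0.7986)(2590) = 3462 kg·m²·rpm.
Combined I = 1.875 + 0.7986 = 2.673 kg·m².
ω_f = L / I = 3462 / 2.673 = 1295 rpm.
KE_i = ½ΣIω² = 1.188e+05 J; KE_f = ½(2.673)(135.6)² = 24580 J.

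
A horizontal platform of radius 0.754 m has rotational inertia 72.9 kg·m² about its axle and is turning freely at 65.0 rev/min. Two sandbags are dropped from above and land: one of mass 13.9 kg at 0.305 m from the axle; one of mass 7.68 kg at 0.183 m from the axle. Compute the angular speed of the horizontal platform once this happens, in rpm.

ω_f ≈ 63.6 rpm

The added mass arrives with no angular momentum about the axle, and any external torque about the axle is negligible, so the system's angular momentum is conserved.
Added inertia Σmr² = (13.9)(0.305)² + (7.68)(0.183)² = 1.550 kg·m²; I_f = 72.90 + 1.550 = 74.45 kg·m².
ω_f = I_p ω_i / I_f = (72.90)(65.0) / 74.45 = 63.65 rpm.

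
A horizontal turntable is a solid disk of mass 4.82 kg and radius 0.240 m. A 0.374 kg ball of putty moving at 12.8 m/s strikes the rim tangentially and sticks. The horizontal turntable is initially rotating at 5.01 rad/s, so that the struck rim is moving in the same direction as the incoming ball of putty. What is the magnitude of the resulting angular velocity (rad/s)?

|ω_f| ≈ 11.5 rad/s

The axle reaction passes through the axle and exerts no torque about it; angular momentum about the axle is conserved through the impact.
I_p = ½(4.82)(0.240)² = 0.1388 kg·m². Taking the sense of the ball of putty's angular momentum as positive, L_{ball} = m v R = (0.374)(12.8)(0.240) = 1.149 kg·m²/s.
L_i = +I_p ω_p + m v R = +(0.1388)(5.01) + 1.149 = 1.844 kg·m²/s.
After sticking, I_f = I_p + m R² = 0.1388 + (0.374)(0.240)² = 0.1604 kg·m².
ω_f = L_i / I_f = 1.844 / 0.1604 = 11.50 rad/s.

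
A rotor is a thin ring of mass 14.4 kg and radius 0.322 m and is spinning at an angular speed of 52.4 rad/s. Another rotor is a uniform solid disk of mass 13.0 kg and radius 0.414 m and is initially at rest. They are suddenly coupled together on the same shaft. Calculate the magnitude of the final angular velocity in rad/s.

|ω_f| ≈ 30.0 rad/s

No external torque acts about the common axis, so total angular momentum is conserved.
Moments of inertia: I_A = (14.4)(0.322)² = 1.493 kg·m²; I_B = ½(13.0)(0.414)² = 1.114 kg·m².
Taking A's sense as positive: L = (1.493)(52.4) = 78.24 kg·m²·rad/s.
Combined I = 1.493 + 1.114 = 2.607 kg·m².
ω_f = L / I = 78.24 / 2.607 = 30.01 rad/s.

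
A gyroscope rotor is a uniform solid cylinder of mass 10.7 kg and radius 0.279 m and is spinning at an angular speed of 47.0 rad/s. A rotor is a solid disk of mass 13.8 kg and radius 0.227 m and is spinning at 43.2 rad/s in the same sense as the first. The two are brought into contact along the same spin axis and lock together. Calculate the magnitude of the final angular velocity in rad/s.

|ω_f| ≈ 45.2 rad/s

The coupling torques are internal; angular momentum about the shared axis is conserved.
Moments of inertia: I_A = ½(10.7)(0.279)² = 0.4164 kg·m²; I_B = ½(13.8)(0.227)² = 0.3556 kg·m².
Taking A's sense as positive: L = (0.4164)(47.0) + (0.3556)(43.2) = 34.93 kg·m²·rad/s.
Combined I = 0.4164 + 0.3556 = 0.7720 kg·m².
ω_f = L / I = 34.93 / 0.7720 = 45.25 rad/s.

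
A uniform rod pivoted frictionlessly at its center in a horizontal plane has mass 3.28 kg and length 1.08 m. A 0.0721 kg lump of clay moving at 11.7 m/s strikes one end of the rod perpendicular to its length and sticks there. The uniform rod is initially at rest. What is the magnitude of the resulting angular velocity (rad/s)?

|ω_f| ≈ 1.34 rad/s

The axle reaction passes through the pivot and exerts no torque about it; angular momentum about the pivot is conserved through the impact.
I_p = (1/12)(3.28)(1.08)² = 0.3188 kg·m². Taking the sense of the lump of clay's angular momentum as positive, L_{lump} = m v R = (0.0721)(11.7)(1.08/2) = 0.4555 kg·m²/s.
L_i = 0 + 0.4555 = 0.4555 kg·m²/s.
After sticking, I_f = I_p + m R² = 0.3188 + (0.0721)(1.08/2)² = 0.3398 kg·m².
ω_f = L_i / I_f = 0.4555 / 0.3398 = 1.340 rad/s.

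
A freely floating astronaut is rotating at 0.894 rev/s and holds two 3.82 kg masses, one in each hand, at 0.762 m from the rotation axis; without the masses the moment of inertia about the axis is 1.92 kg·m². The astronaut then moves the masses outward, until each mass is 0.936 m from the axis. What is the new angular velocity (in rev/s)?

ω₂ ≈ 0.660 rev/s

No external torque acts about the spin axis, so angular momentum is conserved.
I₁ = 1.92 + 2(3.82)(0.762)² = 6.356 kg·m²; I₂ = 1.92 + 2(3.82)(0.936)² = 8.613 kg·m².
ω₂ = I₁ω₁ / I₂ = (6.356)(0.894 rev/s) / (8.613) = 0.6597 rev/s.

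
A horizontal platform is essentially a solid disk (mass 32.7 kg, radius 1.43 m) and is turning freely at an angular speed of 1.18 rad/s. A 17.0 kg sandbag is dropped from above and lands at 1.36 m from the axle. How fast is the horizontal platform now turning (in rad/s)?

ω_f ≈ 0.608 rad/s

The added mass arrives with no angular momentum about the axle, and any external torque about the axle is negligible, so the system's angular momentum is conserved.
I_p = ½(32.7)(1.43)² = 33.43 kg·m².
Added inertia Σmr² = (17.0)(1.36)² = 31.44 kg·m²; I_f = 33.43 + 31.44 = 64.88 kg·m².
ω_f = I_p ω_i / I_f = (33.43)(1.18) / 64.88 = 0.6081 rad/s.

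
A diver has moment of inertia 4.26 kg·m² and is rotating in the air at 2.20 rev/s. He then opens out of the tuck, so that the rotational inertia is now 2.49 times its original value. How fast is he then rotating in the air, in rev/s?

No external torque acts about the spin axis, so angular momentum is conserved.
I₂ = 2.49 × 4.26 = 10.61 kg·m².
ω₂ = I₁ω₁ / I₂ = (4.260)(2.20 rev/s) / (10.61) = 0.8835 rev/s.

ω₂ ≈ 0.884 rev/s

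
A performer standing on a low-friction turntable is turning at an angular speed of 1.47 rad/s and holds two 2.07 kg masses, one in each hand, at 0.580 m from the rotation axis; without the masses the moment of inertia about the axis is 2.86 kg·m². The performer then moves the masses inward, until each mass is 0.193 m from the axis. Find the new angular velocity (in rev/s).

Angular momentum about the spin axis is conserved since the torque about it is zero.
I₁ = 2.86 + 2(2.07)(0.580)² = 4.253 kg·m²; I₂ = 2.86 + 2(2.07)(0.193)² = 3.014 kg·m².
ω₂ = I₁ω₁ / I₂ = (4.253)(1.47 rad/s) / (3.014) = 2.074 rad/s = 0.3301 rev/s.

ω₂ ≈ 0.330 rev/s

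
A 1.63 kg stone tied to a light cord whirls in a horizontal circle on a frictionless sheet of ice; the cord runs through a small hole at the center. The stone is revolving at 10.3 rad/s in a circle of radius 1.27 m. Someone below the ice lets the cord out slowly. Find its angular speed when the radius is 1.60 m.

ω₂ ≈ 6.49 rad/s

No torque about the axis ⇒ m r₁² ω₁ = m r₂² ω₂.
ω₂ = ω₁ (r₁/r₂)² = (10.3)(1.27/1.60)² = 6.489 rad/s.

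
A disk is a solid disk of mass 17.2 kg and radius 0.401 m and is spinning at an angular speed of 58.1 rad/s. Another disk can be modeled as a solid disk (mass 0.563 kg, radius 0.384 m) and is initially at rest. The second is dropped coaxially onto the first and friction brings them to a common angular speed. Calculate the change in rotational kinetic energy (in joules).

The coupling torques are internal; angular momentum about the shared axis is conserved.
Moments of inertia: I_A = ½(17.2)(0.401)² = 1.383 kg·m²; I_B = ½(0.563)(0.384)² = 0.04151 kg·m².
Taking A's sense as positive: L = (1.383)(58.1) = 80.35 kg·m²·rad/s.
Combined I = 1.383 + 0.04151 = 1.424 kg·m².
ω_f = L / I = 80.35 / 1.424 = 56.41 rad/s.
KE_i = ½ΣIω² = 2334 J; KE_f = ½(1.424)(56.41)² = 2266 J.

ΔKE ≈ -68.0 J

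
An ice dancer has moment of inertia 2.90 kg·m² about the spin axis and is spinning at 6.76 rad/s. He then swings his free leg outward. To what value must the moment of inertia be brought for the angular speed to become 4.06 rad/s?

With no external torque about the axis, L is conserved: I₁ω₁ = I₂ω₂.
I₂ = I₁ω₁ / ω₂ = (2.90)(6.76) / (4.06) = 4.829 kg·m².

I₂ ≈ 4.83 kg·m²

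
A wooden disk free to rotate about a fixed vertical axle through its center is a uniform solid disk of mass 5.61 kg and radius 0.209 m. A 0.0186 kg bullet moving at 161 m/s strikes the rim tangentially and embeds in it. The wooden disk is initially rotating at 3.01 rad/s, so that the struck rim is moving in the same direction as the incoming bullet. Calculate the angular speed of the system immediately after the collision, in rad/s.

|ω_f| ≈ 8.06 rad/s

The axle reaction passes through the axle and exerts no torque about it; angular momentum about the axle is conserved through the impact.
I_p = ½(5.61)(0.209)² = 0.1225 kg·m². Taking the sense of the bullet's angular momentum as positive, L_{bullet} = m v R = (0.0186)(161)(0.209) = 0.6259 kg·m²/s.
L_i = +I_p ω_p + m v R = +(0.1225)(3.01) + 0.6259 = 0.9947 kg·m²/s.
After sticking, I_f = I_p + m R² = 0.1225 + (0.0186)(0.209)² = 0.1233 kg·m².
ω_f = L_i / I_f = 0.9947 / 0.1233 = 8.065 rad/s.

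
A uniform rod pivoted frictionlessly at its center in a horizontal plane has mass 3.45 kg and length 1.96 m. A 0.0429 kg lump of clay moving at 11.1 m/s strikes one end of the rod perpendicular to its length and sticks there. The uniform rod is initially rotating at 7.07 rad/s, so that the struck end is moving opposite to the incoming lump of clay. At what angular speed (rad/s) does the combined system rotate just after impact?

|ω_f| ≈ 6.41 rad/s

The axle reaction passes through the pivot and exerts no torque about it; angular momentum about the pivot is conserved through the impact.
I_p = (1/12)(3.45)(1.96)² = 1.104 kg·m². Taking the sense of the lump of clay's angular momentum as positive, L_{lump} = m v R = (0.0429)(11.1)(1.96/2) = 0.4667 kg·m²/s.
L_i = −I_p ω_p + m v R = −(1.104)(7.07) + 0.4667 = -7.342 kg·m²/s.
After sticking, I_f = I_p + m R² = 1.104 + (0.0429)(1.96/2)² = 1.146 kg·m².
ω_f = L_i / I_f = -7.342 / 1.146 = -6.408 rad/s.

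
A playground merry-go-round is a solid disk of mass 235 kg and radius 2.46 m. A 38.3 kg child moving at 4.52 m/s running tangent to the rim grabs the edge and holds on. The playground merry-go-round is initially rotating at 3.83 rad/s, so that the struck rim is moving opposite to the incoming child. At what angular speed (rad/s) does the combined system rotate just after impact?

About the axle the impulsive forces during the collision are internal, so angular momentum about that axis is conserved.
I_p = ½(235)(2.46)² = 711.1 kg·m². Taking the sense of the child's angular momentum as positive, L_{child} = m v R = (38.3)(4.52)(2.46) = 425.9 kg·m²/s.
L_i = −I_p ω_p + m v R = −(711.1)(3.83) + 425.9 = -2298 kg·m²/s.
After sticking, I_f = I_p + m R² = 711.1 + (38.3)(2.46)² = 942.8 kg·m².
ω_f = L_i / I_f = -2298 / 942.8 = -2.437 rad/s.

|ω_f| ≈ 2.44 rad/s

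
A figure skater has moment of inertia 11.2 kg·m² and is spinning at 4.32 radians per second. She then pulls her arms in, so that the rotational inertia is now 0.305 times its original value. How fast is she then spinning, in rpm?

No external torque acts about the spin axis, so angular momentum is conserved.
I₂ = 0.305 × 11.2 = 3.416 kg·m².
ω₂ = I₁ω₁ / I₂ = (11.20)(4.32 rad/s) / (3.416) = 14.16 rad/s = 135.3 rpm.

ω₂ ≈ 135 rpm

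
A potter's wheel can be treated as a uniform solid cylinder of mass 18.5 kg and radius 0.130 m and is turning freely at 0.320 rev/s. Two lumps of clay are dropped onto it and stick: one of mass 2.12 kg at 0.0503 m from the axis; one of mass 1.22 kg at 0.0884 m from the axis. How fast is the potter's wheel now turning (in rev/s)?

ω_f ≈ 0.292 rev/s

No external torque acts about the axis; L_before = L_after.
I_p = ½(18.5)(0.130)² = 0.1563 kg·m².
Added inertia Σmr² = (2.12)(0.0503)² + (1.22)(0.0884)² = 0.01490 kg·m²; I_f = 0.1563 + 0.01490 = 0.1712 kg·m².
ω_f = I_p ω_i / I_f = (0.1563)(0.320) / 0.1712 = 0.2922 rev/s.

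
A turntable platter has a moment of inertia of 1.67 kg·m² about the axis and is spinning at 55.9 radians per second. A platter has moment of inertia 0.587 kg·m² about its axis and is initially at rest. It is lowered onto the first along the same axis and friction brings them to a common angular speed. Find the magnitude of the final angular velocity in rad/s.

|ω_f| ≈ 41.4 rad/s

No external torque acts about the common axis, so total angular momentum is conserved.
Taking A's sense as positive: L = (1.670)(55.9) = 93.35 kg·m²·rad/s.
Combined I = 1.670 + 0.5870 = 2.257 kg·m².
ω_f = L / I = 93.35 / 2.257 = 41.36 rad/s.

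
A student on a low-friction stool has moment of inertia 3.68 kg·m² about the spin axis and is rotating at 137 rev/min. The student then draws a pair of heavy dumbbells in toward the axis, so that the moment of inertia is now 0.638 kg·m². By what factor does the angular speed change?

With no external torque about the axis, L is conserved: I₁ω₁ = I₂ω₂.
ω₂/ω₁ = I₁/I₂ = 3.680 / 0.6380 = 5.768.

ω₂/ω₁ ≈ 5.77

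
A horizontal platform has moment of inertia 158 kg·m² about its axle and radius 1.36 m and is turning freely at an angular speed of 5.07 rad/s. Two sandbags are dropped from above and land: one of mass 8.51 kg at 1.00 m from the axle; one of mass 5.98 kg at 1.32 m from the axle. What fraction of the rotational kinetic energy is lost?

The added mass arrives with no angular momentum about the axle, and any external torque about the axle is negligible, so the system's angular momentum is conserved.
Added inertia Σmr² = (8.51)(1.00)² + (5.98)(1.32)² = 18.93 kg·m²; I_f = 158.0 + 18.93 = 176.9 kg·m².
ω_f = I_p ω_i / I_f = (158.0)(5.07) / 176.9 = 4.528 rad/s.
KE_i = ½(158.0)(5.070 rad/s)² = 2031 J; KE_f = ½(176.9)(4.528)² = 1813 J.
Fraction lost = 0.1070.

fraction ≈ 0.107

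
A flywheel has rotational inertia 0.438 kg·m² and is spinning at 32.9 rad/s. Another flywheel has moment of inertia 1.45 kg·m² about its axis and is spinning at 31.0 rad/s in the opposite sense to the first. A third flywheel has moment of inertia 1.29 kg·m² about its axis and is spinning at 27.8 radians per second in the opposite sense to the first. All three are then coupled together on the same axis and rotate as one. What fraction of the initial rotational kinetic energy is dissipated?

No external torque acts about the common axis, so total angular momentum is conserved.
Taking A's sense as positive: L = (0.4380)(32.9) − (1.450)(31.0) − (1.290)(27.8) = -66.40 kg·m²·rad/s.
Combined I = 0.4380 + 1.450 + 1.290 = 3.178 kg·m².
ω_f = L / I = -66.40 / 3.178 = -20.89 rad/s.
KE_i = ½ΣIω² = 1432 J; KE_f = ½(3.178)(20.89)² = 693.7 J.
Fraction dissipated = (KE_i − KE_f)/KE_i = 0.5157.

fraction ≈ 0.516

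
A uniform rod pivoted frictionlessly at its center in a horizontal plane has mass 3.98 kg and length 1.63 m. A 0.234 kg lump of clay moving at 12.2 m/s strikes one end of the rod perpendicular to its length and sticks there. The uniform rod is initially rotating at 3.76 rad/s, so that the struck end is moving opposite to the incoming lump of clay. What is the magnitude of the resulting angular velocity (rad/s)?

|ω_f| ≈ 0.952 rad/s

About the pivot the impulsive forces during the collision are internal, so angular momentum about that axis is conserved.
I_p = (1/12)(3.98)(1.63)² = 0.8812 kg·m². Taking the sense of the lump of clay's angular momentum as positive, L_{lump} = m v R = (0.234)(12.2)(1.63/2) = 2.327 kg·m²/s.
L_i = −I_p ω_p + m v R = −(0.8812)(3.76) + 2.327 = -0.9867 kg·m²/s.
After sticking, I_f = I_p + m R² = 0.8812 + (0.234)(1.63/2)² = 1.037 kg·m².
ω_f = L_i / I_f = -0.9867 / 1.037 = -0.9518 rad/s.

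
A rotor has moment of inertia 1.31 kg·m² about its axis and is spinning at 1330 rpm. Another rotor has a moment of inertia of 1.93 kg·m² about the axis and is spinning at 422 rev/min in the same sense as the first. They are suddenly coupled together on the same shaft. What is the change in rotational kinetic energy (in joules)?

ΔKE ≈ -3530 J

The coupling torques are internal; angular momentum about the shared axis is conserved.
Taking A's sense as positive: L = (1.310)(1330) + (1.930)(422) = 2557 kg·m²·rpm.
Combined I = 1.310 + 1.930 = 3.240 kg·m².
ω_f = L / I = 2557 / 3.240 = 789.1 rpm.
KE_i = ½ΣIω² = 14590 J; KE_f = ½(3.240)(82.64)² = 11060 J.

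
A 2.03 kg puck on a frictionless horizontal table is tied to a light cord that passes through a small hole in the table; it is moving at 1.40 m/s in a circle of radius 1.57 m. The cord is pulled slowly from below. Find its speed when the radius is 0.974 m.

v₂ ≈ 2.26 m/s

The only horizontal force on the mass is along the cord (radial), so it exerts no torque about the hole and angular momentum m v r is conserved.
v₂ = v₁ r₁ / r₂ = (1.40)(1.57) / (0.974) = 2.257 m/s.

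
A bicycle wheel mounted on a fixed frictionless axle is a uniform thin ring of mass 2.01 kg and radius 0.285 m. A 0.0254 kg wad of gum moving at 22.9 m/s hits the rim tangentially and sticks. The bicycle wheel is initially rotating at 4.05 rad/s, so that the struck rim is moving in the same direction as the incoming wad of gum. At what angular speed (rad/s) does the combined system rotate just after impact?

The axle reaction passes through the axle and exerts no torque about it; angular momentum about the axle is conserved through the impact.
I_p = (2.01)(0.285)² = 0.1633 kg·m². Taking the sense of the wad of gum's angular momentum as positive, L_{wad} = m v R = (0.0254)(22.9)(0.285) = 0.1658 kg·m²/s.
L_i = +I_p ω_p + m v R = +(0.1633)(4.05) + 0.1658 = 0.8270 kg·m²/s.
After sticking, I_f = I_p + m R² = 0.1633 + (0.0254)(0.285)² = 0.1653 kg·m².
ω_f = L_i / I_f = 0.8270 / 0.1653 = 5.002 rad/s.

|ω_f| ≈ 5.00 rad/s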